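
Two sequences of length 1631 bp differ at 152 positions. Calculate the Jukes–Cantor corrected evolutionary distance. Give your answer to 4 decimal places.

0.0995

p = 152/1631 ≈ 0.093194.
d = −(3/4) ln(1 − 4p/3) = −0.75 ln(1 − 0.124259) = −0.75 ln(0.875741)
  = −0.75 × (-0.132685) = 0.099514 substitutions/site.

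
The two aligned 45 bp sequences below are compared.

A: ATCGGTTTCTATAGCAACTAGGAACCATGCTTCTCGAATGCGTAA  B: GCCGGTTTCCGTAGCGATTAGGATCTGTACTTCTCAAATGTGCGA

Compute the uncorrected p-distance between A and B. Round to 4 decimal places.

0.3111

The sequences differ at 14 of 45 positions.
p = 14/45 = 0.311111… ≈ 0.3111 (to 4 d.p.).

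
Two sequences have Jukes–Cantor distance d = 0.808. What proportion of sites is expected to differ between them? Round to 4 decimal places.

0.4946

p = (3/4)(1 − e^(−4d/3)) = 0.75 × (1 − e^(-1.077333)) = 0.75 × (1 − 0.340502) = 0.494624.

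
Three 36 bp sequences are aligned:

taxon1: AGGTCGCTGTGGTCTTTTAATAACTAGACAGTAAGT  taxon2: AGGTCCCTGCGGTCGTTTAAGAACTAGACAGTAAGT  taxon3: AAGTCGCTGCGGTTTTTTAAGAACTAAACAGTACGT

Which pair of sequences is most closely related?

taxon1 and taxon2

taxon1–taxon2: 4/36 differ, p = 0.111, d = 0.120.
taxon1–taxon3: 6/36 differ, p = 0.167, d = 0.188.
taxon2–taxon3: 6/36 differ, p = 0.167, d = 0.188.
The smallest distance is between taxon1 and taxon2.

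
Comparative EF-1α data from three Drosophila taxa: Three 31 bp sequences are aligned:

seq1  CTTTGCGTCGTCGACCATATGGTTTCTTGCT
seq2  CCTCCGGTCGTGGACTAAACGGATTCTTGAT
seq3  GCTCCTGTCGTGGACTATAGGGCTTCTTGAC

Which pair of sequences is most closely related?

seq1–seq2: 10/31 differ, p = 0.323, d = 0.422.
seq1–seq3: 11/31 differ, p = 0.355, d = 0.481.
seq2–seq3: 6/31 differ, p = 0.194, d = 0.224.
The smallest distance is between seq2 and seq3.

seq2 and seq3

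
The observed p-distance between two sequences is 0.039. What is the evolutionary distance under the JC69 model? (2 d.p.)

d = −(3/4) ln(1 − 4p/3) = −0.75 ln(1 − 0.052) = −0.75 ln(0.948)
  = −0.75 × (-0.053401) = 0.040051 substitutions/site.

0.04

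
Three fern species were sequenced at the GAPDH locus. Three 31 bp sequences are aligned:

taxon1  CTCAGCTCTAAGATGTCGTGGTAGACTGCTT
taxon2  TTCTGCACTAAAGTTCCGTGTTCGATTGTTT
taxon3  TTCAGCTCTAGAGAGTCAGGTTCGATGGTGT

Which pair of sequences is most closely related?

taxon1–taxon2: 11/31 differ, p = 0.355, d = 0.481.
taxon1–taxon3: 13/31 differ, p = 0.419, d = 0.614.
taxon2–taxon3: 10/31 differ, p = 0.323, d = 0.422.
The smallest distance is between taxon2 and taxon3.

taxon2 and taxon3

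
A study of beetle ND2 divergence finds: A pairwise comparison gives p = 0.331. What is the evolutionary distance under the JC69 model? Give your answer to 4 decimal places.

d = −(3/4) ln(1 − 4p/3) = −0.75 ln(1 − 0.441333) = −0.75 ln(0.558667)
  = −0.75 × (-0.582202) = 0.436652 substitutions/site.

0.4367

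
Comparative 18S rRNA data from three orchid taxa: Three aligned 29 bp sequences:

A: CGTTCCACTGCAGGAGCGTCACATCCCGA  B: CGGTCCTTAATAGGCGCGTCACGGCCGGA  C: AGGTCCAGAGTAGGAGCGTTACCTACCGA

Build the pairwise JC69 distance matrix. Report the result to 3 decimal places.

d(A,B) = 0.462, d(A,C) = 0.344, d(B,C) = 0.462

A–B: 10/29 sites differ → p ≈ 0.344828, d = −0.75 ln(1 − 0.459771) = 0.461822 ≈ 0.462.
A–C: 8/29 sites differ → p ≈ 0.275862, d = −0.75 ln(1 − 0.367816) = 0.343931 ≈ 0.344.
B–C: 10/29 sites differ → p ≈ 0.344828, d = −0.75 ln(1 − 0.459771) = 0.461822 ≈ 0.462.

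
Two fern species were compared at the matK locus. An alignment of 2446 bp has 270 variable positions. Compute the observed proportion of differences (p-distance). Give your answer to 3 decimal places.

0.110

p = 270/2446 = 0.110384… ≈ 0.110 (to 3 d.p.).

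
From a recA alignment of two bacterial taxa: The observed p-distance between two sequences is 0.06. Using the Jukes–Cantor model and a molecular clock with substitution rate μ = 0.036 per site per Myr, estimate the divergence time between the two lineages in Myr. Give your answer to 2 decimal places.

0.87

d = −(3/4) ln(1 − 4p/3) = −0.75 ln(1 − 0.08) = −0.75 ln(0.92)
  = −0.75 × (-0.083382) = 0.062537 substitutions/site.
Under a molecular clock d = 2μt, so t = d/(2μ) = 0.062537 / (2 × 0.036) = 0.87 Myr.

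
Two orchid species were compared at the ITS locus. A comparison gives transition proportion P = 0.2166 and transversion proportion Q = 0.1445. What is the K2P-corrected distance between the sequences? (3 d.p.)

Under the Kimura two-parameter model, d = −½ ln(1 − 2P − Q) − ¼ ln(1 − 2Q).
1 − 2P − Q = 0.4223, giving −½ ln(0.4223) = 0.431020.
1 − 2Q = 0.711, giving −¼ ln(0.711) = 0.085271.
d = 0.431020 + 0.085271 = 0.516291.

0.516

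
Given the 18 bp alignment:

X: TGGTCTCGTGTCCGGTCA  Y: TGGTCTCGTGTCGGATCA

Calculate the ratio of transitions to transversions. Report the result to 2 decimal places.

1.00

Transitions are A↔G and C↔T; transversions are all other mismatches.
Transitions: 1. Transversions: 1.
R = 1/1 = 1.00.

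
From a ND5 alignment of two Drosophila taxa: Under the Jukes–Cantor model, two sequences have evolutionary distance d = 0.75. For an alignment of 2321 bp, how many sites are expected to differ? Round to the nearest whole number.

1100

Invert JC69: p = (3/4)(1 − e^(−4d/3)) = 0.75 × (1 − e^(-1)) = 0.75 × (1 − 0.367879) = 0.474091.
Expected differing sites = pL ≈ 0.474091 × 2321 = 1100.365211 ≈ 1100.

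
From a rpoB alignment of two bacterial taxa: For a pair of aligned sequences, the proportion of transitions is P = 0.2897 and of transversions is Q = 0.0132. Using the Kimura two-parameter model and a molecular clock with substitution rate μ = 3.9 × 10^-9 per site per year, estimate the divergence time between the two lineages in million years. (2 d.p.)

Under the Kimura two-parameter model, d = −½ ln(1 − 2P − Q) − ¼ ln(1 − 2Q).
1 − 2P − Q = 0.4074, giving −½ ln(0.4074) = 0.448980.
1 − 2Q = 0.9736, giving −¼ ln(0.9736) = 0.006689.
d = 0.448980 + 0.006689 = 0.455669.
Under a molecular clock d = 2μt, so t = d/(2μ) = 0.455669 / (2 × 3.9 × 10^-9) = 58.42 million years.

58.42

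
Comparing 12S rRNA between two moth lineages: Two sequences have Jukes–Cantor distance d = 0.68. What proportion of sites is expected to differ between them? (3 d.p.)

0.447

p = (3/4)(1 − e^(−4d/3)) = 0.75 × (1 − e^(-0.906667)) = 0.75 × (1 − 0.403868) = 0.447099.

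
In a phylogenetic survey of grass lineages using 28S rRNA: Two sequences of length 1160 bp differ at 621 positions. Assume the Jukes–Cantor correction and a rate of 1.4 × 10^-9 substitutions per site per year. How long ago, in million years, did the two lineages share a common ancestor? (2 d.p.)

p = 621/1160 ≈ 0.535345.
d = −(3/4) ln(1 − 4p/3) = −0.75 ln(1 − 0.713793) = −0.75 ln(0.286207)
  = −0.75 × (-1.251040) = 0.938280 substitutions/site.
Under a molecular clock d = 2μt, so t = d/(2μ) = 0.938280 / (2 × 1.4 × 10^-9) = 335.10 million years.

335.10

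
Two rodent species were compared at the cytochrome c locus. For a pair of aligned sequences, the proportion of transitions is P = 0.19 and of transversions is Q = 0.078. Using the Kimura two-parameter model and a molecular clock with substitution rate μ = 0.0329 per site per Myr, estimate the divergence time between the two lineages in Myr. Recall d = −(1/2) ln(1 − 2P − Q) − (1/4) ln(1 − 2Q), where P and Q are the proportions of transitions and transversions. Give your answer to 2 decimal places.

Under the Kimura two-parameter model, d = −½ ln(1 − 2P − Q) − ¼ ln(1 − 2Q).
1 − 2P − Q = 0.542, giving −½ ln(0.542) = 0.306245.
1 − 2Q = 0.844, giving −¼ ln(0.844) = 0.042401.
d = 0.306245 + 0.042401 = 0.348646.
Under a molecular clock d = 2μt, so t = d/(2μ) = 0.348646 / (2 × 0.0329) = 5.30 Myr.

5.30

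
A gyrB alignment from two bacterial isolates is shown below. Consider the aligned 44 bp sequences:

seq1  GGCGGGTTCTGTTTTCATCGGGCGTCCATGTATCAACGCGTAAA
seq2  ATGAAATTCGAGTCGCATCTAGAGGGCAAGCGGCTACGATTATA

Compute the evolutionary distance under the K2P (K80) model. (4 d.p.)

0.9794

Of 44 sites, 9 differences are transitions and 15 are transversions, so P = 9/44 ≈ 0.204545 and Q = 15/44 ≈ 0.340909.
Under the Kimura two-parameter model, d = −½ ln(1 − 2P − Q) − ¼ ln(1 − 2Q).
1 − 2P − Q = 0.250001, giving −½ ln(0.250001) = 0.693145.
1 − 2Q = 0.318182, giving −¼ ln(0.318182) = 0.286283.
d = 0.693145 + 0.286283 = 0.979428.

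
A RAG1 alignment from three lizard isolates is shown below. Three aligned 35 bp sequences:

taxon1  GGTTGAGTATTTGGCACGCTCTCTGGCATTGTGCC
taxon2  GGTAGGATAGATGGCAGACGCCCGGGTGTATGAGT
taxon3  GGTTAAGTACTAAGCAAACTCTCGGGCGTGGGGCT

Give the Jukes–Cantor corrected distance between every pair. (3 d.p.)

taxon1–taxon2: 18/35 sites differ → p ≈ 0.514286, d = −0.75 ln(1 − 0.685715) = 0.868091 ≈ 0.868.
taxon1–taxon3: 11/35 sites differ → p ≈ 0.314286, d = −0.75 ln(1 − 0.419048) = 0.407315 ≈ 0.407.
taxon2–taxon3: 16/35 sites differ → p ≈ 0.457143, d = −0.75 ln(1 − 0.609524) = 0.705292 ≈ 0.705.

d(taxon1,taxon2) = 0.868, d(taxon1,taxon3) = 0.407, d(taxon2,taxon3) = 0.705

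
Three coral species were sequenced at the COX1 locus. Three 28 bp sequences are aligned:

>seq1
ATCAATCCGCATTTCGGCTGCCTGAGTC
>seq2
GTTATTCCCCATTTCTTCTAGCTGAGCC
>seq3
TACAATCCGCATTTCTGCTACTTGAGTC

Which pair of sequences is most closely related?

seq1–seq2: 9/28 differ, p = 0.321, d = 0.420.
seq1–seq3: 5/28 differ, p = 0.179, d = 0.204.
seq2–seq3: 9/28 differ, p = 0.321, d = 0.420.
The smallest distance is between seq1 and seq3.

seq1 and seq3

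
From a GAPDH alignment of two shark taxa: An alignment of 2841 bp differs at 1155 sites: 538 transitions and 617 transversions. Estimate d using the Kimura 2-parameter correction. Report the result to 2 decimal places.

0.60

P = 538/2841 ≈ 0.18937 and Q = 617/2841 ≈ 0.217177.
Under the Kimura two-parameter model, d = −½ ln(1 − 2P − Q) − ¼ ln(1 − 2Q).
1 − 2P − Q = 0.404083, giving −½ ln(0.404083) = 0.453067.
1 − 2Q = 0.565646, giving −¼ ln(0.565646) = 0.142447.
d = 0.453067 + 0.142447 = 0.595514.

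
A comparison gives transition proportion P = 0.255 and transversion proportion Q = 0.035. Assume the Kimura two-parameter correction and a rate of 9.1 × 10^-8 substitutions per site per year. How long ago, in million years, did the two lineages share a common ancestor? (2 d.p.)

2.26

Under the Kimura two-parameter model, d = −½ ln(1 − 2P − Q) − ¼ ln(1 − 2Q).
1 − 2P − Q = 0.455, giving −½ ln(0.455) = 0.393729.
1 − 2Q = 0.93, giving −¼ ln(0.93) = 0.018143.
d = 0.393729 + 0.018143 = 0.411872.
Under a molecular clock d = 2μt, so t = d/(2μ) = 0.411872 / (2 × 9.1 × 10^-8) = 2.26 million years.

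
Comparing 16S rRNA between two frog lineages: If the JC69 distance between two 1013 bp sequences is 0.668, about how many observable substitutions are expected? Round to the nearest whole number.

448

Invert JC69: p = (3/4)(1 − e^(−4d/3)) = 0.75 × (1 − e^(-0.890667)) = 0.75 × (1 − 0.410382) = 0.442214.
Expected differing sites = pL ≈ 0.442214 × 1013 = 447.962782 ≈ 448.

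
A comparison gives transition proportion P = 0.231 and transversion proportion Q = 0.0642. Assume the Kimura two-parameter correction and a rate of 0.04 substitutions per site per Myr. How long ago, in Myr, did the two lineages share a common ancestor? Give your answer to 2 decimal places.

Under the Kimura two-parameter model, d = −½ ln(1 − 2P − Q) − ¼ ln(1 − 2Q).
1 − 2P − Q = 0.4738, giving −½ ln(0.4738) = 0.373485.
1 − 2Q = 0.8716, giving −¼ ln(0.8716) = 0.034356.
d = 0.373485 + 0.034356 = 0.407841.
Under a molecular clock d = 2μt, so t = d/(2μ) = 0.407841 / (2 × 0.04) = 5.10 Myr.

5.10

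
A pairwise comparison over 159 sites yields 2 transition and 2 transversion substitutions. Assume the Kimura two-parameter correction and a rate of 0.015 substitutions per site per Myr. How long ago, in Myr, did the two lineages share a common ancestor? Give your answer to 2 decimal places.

P = 2/159 ≈ 0.012579 and Q = 2/159 ≈ 0.012579.
Under the Kimura two-parameter model, d = −½ ln(1 − 2P − Q) − ¼ ln(1 − 2Q).
1 − 2P − Q = 0.962263, giving −½ ln(0.962263) = 0.019234.
1 − 2Q = 0.974842, giving −¼ ln(0.974842) = 0.006370.
d = 0.019234 + 0.006370 = 0.025604.
Under a molecular clock d = 2μt, so t = d/(2μ) = 0.025604 / (2 × 0.015) = 0.85 Myr.

0.85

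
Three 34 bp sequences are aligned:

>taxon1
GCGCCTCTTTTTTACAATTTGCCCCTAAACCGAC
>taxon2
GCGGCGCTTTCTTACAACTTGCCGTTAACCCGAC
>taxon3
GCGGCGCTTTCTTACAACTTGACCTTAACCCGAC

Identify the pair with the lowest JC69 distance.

taxon1–taxon2: 7/34 differ, p = 0.206, d = 0.241.
taxon1–taxon3: 7/34 differ, p = 0.206, d = 0.241.
taxon2–taxon3: 2/34 differ, p = 0.059, d = 0.061.
The smallest distance is between taxon2 and taxon3.

taxon2 and taxon3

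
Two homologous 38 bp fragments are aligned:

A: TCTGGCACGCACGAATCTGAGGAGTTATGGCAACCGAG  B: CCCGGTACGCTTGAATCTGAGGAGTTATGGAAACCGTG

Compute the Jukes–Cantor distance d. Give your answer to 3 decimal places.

0.211

The sequences differ at 7 of 38 sites (1, 3, 6, 11, 12, 31, 37), so p = 7/38 ≈ 0.184211.
d = −(3/4) ln(1 − 4p/3) = −0.75 ln(1 − 0.245615) = −0.75 ln(0.754385)
  = −0.75 × (-0.281852) = 0.211389 substitutions/site.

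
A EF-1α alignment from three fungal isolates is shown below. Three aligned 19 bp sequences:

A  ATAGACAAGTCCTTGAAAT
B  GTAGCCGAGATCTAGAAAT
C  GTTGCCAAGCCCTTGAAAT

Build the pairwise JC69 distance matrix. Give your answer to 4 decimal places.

A–B: 6/19 sites differ → p ≈ 0.315789, d = −0.75 ln(1 − 0.421052) = 0.409907 ≈ 0.4099.
A–C: 4/19 sites differ → p ≈ 0.210526, d = −0.75 ln(1 − 0.280701) = 0.247109 ≈ 0.2471.
B–C: 5/19 sites differ → p ≈ 0.263158, d = −0.75 ln(1 − 0.350877) = 0.324100 ≈ 0.3241.

d(A,B) = 0.4099, d(A,C) = 0.2471, d(B,C) = 0.3241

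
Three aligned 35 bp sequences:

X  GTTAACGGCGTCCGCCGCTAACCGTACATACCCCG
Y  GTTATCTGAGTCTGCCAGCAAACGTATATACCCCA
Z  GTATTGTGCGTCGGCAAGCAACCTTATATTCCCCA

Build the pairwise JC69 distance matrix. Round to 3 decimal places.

X–Y: 10/35 sites differ → p ≈ 0.285714, d = −0.75 ln(1 − 0.380952) = 0.359679 ≈ 0.360.
X–Z: 14/35 sites differ → p = 0.4, d = −0.75 ln(1 − 0.533333) = 0.571605 ≈ 0.572.
Y–Z: 9/35 sites differ → p ≈ 0.257143, d = −0.75 ln(1 − 0.342857) = 0.314890 ≈ 0.315.

d(X,Y) = 0.360, d(X,Z) = 0.572, d(Y,Z) = 0.315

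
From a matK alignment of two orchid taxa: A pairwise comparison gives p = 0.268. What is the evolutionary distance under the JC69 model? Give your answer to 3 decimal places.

d = −(3/4) ln(1 − 4p/3) = −0.75 ln(1 − 0.357333) = −0.75 ln(0.642667)
  = −0.75 × (-0.442129) = 0.331597 substitutions/site.

0.332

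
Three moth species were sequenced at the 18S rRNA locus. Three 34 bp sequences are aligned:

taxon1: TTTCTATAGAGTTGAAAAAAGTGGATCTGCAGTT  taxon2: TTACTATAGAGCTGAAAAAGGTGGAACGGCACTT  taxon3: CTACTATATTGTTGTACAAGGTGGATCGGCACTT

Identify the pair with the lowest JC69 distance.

taxon1 and taxon2

taxon1–taxon2: 6/34 differ, p = 0.176, d = 0.201.
taxon1–taxon3: 9/34 differ, p = 0.265, d = 0.326.
taxon2–taxon3: 7/34 differ, p = 0.206, d = 0.241.
The smallest distance is between taxon1 and taxon2.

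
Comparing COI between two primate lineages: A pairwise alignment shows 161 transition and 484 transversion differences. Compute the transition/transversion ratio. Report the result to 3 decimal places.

0.333

R = 161/484 = 0.332644… ≈ 0.333 (to 3 d.p.).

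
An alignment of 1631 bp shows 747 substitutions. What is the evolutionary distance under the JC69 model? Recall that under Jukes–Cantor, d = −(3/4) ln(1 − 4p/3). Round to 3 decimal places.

0.707

p = 747/1631 ≈ 0.458001.
d = −(3/4) ln(1 − 4p/3) = −0.75 ln(1 − 0.610668) = −0.75 ln(0.389332)
  = −0.75 × (-0.943323) = 0.707492 substitutions/site.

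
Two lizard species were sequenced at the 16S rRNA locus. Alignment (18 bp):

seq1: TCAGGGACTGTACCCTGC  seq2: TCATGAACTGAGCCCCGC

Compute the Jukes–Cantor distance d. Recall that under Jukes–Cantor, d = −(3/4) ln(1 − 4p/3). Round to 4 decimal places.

The sequences differ at 5 of 18 sites (4, 6, 11, 12, 16), so p = 5/18 ≈ 0.277778.
d = −(3/4) ln(1 − 4p/3) = −0.75 ln(1 − 0.370371) = −0.75 ln(0.629629)
  = −0.75 × (-0.462625) = 0.346969 substitutions/site.

0.3470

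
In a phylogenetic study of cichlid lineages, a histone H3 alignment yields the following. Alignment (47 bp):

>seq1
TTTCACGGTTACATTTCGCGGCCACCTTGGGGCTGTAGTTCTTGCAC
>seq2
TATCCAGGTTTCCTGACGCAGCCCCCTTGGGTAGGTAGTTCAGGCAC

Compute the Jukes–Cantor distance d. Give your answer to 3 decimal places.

The sequences differ at 14 of 47 sites, so p = 14/47 ≈ 0.297872.
d = −(3/4) ln(1 − 4p/3) = −0.75 ln(1 − 0.397163) = −0.75 ln(0.602837)
  = −0.75 × (-0.506108) = 0.379581 substitutions/site.

0.380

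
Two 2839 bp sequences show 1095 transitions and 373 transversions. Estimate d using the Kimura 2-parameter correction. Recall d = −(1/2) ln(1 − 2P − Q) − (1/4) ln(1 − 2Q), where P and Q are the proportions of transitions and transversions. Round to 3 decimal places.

1.242

P = 1095/2839 ≈ 0.385699 and Q = 373/2839 ≈ 0.131384.
Under the Kimura two-parameter model, d = −½ ln(1 − 2P − Q) − ¼ ln(1 − 2Q).
1 − 2P − Q = 0.097218, giving −½ ln(0.097218) = 1.165400.
1 − 2Q = 0.737232, giving −¼ ln(0.737232) = 0.076213.
d = 1.165400 + 0.076213 = 1.241613.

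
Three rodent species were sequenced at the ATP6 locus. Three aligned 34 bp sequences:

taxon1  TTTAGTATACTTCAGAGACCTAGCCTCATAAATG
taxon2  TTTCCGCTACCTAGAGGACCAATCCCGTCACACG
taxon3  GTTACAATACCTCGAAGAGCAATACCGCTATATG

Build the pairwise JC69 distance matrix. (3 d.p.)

d(taxon1,taxon2) = 0.824, d(taxon1,taxon3) = 0.597, d(taxon2,taxon3) = 0.477

taxon1–taxon2: 17/34 sites differ → p = 0.5, d = −0.75 ln(1 − 0.666667) = 0.823960 ≈ 0.824.
taxon1–taxon3: 14/34 sites differ → p ≈ 0.411765, d = −0.75 ln(1 − 0.54902) = 0.597249 ≈ 0.597.
taxon2–taxon3: 12/34 sites differ → p ≈ 0.352941, d = −0.75 ln(1 − 0.470588) = 0.476991 ≈ 0.477.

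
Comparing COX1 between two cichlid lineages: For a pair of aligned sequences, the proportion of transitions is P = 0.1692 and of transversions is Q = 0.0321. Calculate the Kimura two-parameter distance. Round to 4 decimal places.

Under the Kimura two-parameter model, d = −½ ln(1 − 2P − Q) − ¼ ln(1 − 2Q).
1 − 2P − Q = 0.6295, giving −½ ln(0.6295) = 0.231415.
1 − 2Q = 0.9358, giving −¼ ln(0.9358) = 0.016588.
d = 0.231415 + 0.016588 = 0.248003.

0.2480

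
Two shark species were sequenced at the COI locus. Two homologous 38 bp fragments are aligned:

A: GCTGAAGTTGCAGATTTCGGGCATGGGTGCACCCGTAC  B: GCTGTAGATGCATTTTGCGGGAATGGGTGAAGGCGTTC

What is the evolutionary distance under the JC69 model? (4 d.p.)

0.3241

The sequences differ at 10 of 38 sites (5, 8, 13, 14, 17, 22, 30, 32, 33, 37), so p = 10/38 ≈ 0.263158.
d = −(3/4) ln(1 − 4p/3) = −0.75 ln(1 − 0.350877) = −0.75 ln(0.649123)
  = −0.75 × (-0.432133) = 0.324100 substitutions/site.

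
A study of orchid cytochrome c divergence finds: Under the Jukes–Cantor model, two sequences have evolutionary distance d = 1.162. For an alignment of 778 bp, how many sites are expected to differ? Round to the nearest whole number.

460

Invert JC69: p = (3/4)(1 − e^(−4d/3)) = 0.75 × (1 − e^(-1.549333)) = 0.75 × (1 − 0.212390) = 0.590708.
Expected differing sites = pL ≈ 0.590708 × 778 = 459.570824 ≈ 460.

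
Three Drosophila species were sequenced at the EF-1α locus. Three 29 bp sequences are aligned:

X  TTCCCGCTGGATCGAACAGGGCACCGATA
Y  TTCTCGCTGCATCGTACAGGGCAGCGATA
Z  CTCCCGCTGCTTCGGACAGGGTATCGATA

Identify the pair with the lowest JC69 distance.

X and Y

X–Y: 4/29 differ, p = 0.138, d = 0.152.
X–Z: 6/29 differ, p = 0.207, d = 0.242.
Y–Z: 6/29 differ, p = 0.207, d = 0.242.
The smallest distance is between X and Y.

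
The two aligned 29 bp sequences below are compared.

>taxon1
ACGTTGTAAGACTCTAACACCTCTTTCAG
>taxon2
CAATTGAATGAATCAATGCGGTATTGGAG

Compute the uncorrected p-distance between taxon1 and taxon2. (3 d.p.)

0.517

The sequences differ at 15 of 29 positions.
p = 15/29 = 0.517241… ≈ 0.517 (to 3 d.p.).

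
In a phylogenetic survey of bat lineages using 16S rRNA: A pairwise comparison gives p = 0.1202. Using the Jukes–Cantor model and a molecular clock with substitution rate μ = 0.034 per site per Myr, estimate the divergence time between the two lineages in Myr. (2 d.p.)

1.93

d = −(3/4) ln(1 − 4p/3) = −0.75 ln(1 − 0.160267) = −0.75 ln(0.839733)
  = −0.75 × (-0.174671) = 0.131003 substitutions/site.
Under a molecular clock d = 2μt, so t = d/(2μ) = 0.131003 / (2 × 0.034) = 1.93 Myr.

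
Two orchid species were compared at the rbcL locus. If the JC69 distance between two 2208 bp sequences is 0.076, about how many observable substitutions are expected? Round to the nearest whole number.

160

Invert JC69: p = (3/4)(1 − e^(−4d/3)) = 0.75 × (1 − e^(-0.101333)) = 0.75 × (1 − 0.903632) = 0.072276.
Expected differing sites = pL ≈ 0.072276 × 2208 = 159.585408 ≈ 160.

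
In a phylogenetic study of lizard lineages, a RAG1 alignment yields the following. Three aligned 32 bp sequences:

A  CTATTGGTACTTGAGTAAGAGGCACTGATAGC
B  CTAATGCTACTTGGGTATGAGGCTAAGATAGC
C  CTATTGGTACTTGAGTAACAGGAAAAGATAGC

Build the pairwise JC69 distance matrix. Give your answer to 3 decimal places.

d(A,B) = 0.259, d(A,C) = 0.137, d(B,C) = 0.259

A–B: 7/32 sites differ → p = 0.21875, d = −0.75 ln(1 − 0.291667) = 0.258631 ≈ 0.259.
A–C: 4/32 sites differ → p = 0.125, d = −0.75 ln(1 − 0.166667) = 0.136741 ≈ 0.137.
B–C: 7/32 sites differ → p = 0.21875, d = −0.75 ln(1 − 0.291667) = 0.258631 ≈ 0.259.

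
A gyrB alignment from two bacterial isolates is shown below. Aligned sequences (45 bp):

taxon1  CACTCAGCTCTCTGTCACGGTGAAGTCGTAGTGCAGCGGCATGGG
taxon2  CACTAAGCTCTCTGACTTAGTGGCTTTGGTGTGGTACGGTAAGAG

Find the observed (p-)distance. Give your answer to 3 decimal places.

0.378

The sequences differ at 17 of 45 positions.
p = 17/45 = 0.377777… ≈ 0.378 (to 3 d.p.).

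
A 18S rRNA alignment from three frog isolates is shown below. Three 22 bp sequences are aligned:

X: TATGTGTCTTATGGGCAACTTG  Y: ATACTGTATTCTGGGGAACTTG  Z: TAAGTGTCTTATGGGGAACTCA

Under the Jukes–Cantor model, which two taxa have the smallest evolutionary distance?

X–Y: 7/22 differ, p = 0.318, d = 0.414.
X–Z: 4/22 differ, p = 0.182, d = 0.208.
Y–Z: 7/22 differ, p = 0.318, d = 0.414.
The smallest distance is between X and Z.

X and Z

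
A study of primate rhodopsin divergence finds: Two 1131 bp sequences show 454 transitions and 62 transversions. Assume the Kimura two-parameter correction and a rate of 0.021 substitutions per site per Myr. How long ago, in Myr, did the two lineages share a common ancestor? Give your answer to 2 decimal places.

23.90

P = 454/1131 ≈ 0.401415 and Q = 62/1131 ≈ 0.054819.
Under the Kimura two-parameter model, d = −½ ln(1 − 2P − Q) − ¼ ln(1 − 2Q).
1 − 2P − Q = 0.142351, giving −½ ln(0.142351) = 0.974730.
1 − 2Q = 0.890362, giving −¼ ln(0.890362) = 0.029032.
d = 0.974730 + 0.029032 = 1.003762.
Under a molecular clock d = 2μt, so t = d/(2μ) = 1.003762 / (2 × 0.021) = 23.90 Myr.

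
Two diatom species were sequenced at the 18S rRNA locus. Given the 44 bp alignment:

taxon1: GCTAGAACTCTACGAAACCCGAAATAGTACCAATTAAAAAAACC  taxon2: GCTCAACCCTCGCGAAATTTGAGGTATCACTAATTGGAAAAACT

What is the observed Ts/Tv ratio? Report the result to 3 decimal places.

Transitions are A↔G and C↔T; transversions are all other mismatches.
Transitions: 15. Transversions: 3.
R = 15/3 = 5.000.

5.000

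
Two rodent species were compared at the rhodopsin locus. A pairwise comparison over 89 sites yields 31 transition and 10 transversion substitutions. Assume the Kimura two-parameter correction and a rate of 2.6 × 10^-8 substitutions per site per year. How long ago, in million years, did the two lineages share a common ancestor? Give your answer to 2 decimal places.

17.14

P = 31/89 ≈ 0.348315 and Q = 10/89 ≈ 0.11236.
Under the Kimura two-parameter model, d = −½ ln(1 − 2P − Q) − ¼ ln(1 − 2Q).
1 − 2P − Q = 0.19101, giving −½ ln(0.19101) = 0.827715.
1 − 2Q = 0.77528, giving −¼ ln(0.77528) = 0.063633.
d = 0.827715 + 0.063633 = 0.891348.
Under a molecular clock d = 2μt, so t = d/(2μ) = 0.891348 / (2 × 2.6 × 10^-8) = 17.14 million years.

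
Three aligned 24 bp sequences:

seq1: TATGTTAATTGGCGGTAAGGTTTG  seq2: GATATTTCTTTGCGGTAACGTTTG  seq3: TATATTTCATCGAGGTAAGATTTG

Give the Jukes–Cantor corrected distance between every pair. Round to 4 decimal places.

d(seq1,seq2) = 0.3041, d(seq1,seq3) = 0.3694, d(seq2,seq3) = 0.3041

seq1–seq2: 6/24 sites differ → p = 0.25, d = −0.75 ln(1 − 0.333333) = 0.304098 ≈ 0.3041.
seq1–seq3: 7/24 sites differ → p ≈ 0.291667, d = −0.75 ln(1 − 0.388889) = 0.369358 ≈ 0.3694.
seq2–seq3: 6/24 sites differ → p = 0.25, d = −0.75 ln(1 − 0.333333) = 0.304098 ≈ 0.3041.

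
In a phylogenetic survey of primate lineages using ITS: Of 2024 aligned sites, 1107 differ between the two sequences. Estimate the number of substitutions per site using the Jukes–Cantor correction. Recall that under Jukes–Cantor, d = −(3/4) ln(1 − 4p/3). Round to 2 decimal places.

0.98

p = 1107/2024 ≈ 0.546937.
d = −(3/4) ln(1 − 4p/3) = −0.75 ln(1 − 0.729249) = −0.75 ln(0.270751)
  = −0.75 × (-1.306556) = 0.979917 substitutions/site.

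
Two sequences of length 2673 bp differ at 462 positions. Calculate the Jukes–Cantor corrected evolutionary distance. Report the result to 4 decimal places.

0.1965

p = 462/2673 ≈ 0.17284.
d = −(3/4) ln(1 − 4p/3) = −0.75 ln(1 − 0.230453) = −0.75 ln(0.769547)
  = −0.75 × (-0.261953) = 0.196465 substitutions/site.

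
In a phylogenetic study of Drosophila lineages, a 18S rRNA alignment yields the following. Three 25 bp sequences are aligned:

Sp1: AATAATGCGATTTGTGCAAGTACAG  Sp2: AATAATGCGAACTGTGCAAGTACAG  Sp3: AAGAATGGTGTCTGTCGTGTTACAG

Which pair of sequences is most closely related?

Sp1–Sp2: 2/25 differ, p = 0.080, d = 0.085.
Sp1–Sp3: 10/25 differ, p = 0.400, d = 0.572.
Sp2–Sp3: 10/25 differ, p = 0.400, d = 0.572.
The smallest distance is between Sp1 and Sp2.

Sp1 and Sp2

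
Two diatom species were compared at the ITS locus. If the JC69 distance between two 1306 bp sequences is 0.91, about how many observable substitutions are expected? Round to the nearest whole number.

Invert JC69: p = (3/4)(1 − e^(−4d/3)) = 0.75 × (1 − e^(-1.213333)) = 0.75 × (1 − 0.297205) = 0.527096.
Expected differing sites = pL ≈ 0.527096 × 1306 = 688.387376 ≈ 688.

688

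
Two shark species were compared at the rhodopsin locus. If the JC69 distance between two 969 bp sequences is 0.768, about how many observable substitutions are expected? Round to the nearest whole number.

466

Invert JC69: p = (3/4)(1 − e^(−4d/3)) = 0.75 × (1 − e^(-1.024)) = 0.75 × (1 − 0.359155) = 0.480634.
Expected differing sites = pL ≈ 0.480634 × 969 = 465.734346 ≈ 466.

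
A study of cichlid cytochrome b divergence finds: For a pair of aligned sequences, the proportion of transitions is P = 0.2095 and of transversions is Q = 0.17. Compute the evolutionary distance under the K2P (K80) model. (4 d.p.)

0.5485

Under the Kimura two-parameter model, d = −½ ln(1 − 2P − Q) − ¼ ln(1 − 2Q).
1 − 2P − Q = 0.411, giving −½ ln(0.411) = 0.444581.
1 − 2Q = 0.66, giving −¼ ln(0.66) = 0.103879.
d = 0.444581 + 0.103879 = 0.548460.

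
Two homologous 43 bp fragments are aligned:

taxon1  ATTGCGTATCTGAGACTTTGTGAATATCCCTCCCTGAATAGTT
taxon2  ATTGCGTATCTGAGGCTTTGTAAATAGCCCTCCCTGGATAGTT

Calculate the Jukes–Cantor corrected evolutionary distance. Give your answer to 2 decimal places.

0.10

The sequences differ at 4 of 43 sites (15, 22, 27, 37), so p = 4/43 ≈ 0.093023.
d = −(3/4) ln(1 − 4p/3) = −0.75 ln(1 − 0.124031) = −0.75 ln(0.875969)
  = −0.75 × (-0.132425) = 0.099319 substitutions/site.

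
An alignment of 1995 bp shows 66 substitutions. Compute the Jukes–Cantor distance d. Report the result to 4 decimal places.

p = 66/1995 ≈ 0.033083.
d = −(3/4) ln(1 − 4p/3) = −0.75 ln(1 − 0.044111) = −0.75 ln(0.955889)
  = −0.75 × (-0.045113) = 0.033835 substitutions/site.

0.0338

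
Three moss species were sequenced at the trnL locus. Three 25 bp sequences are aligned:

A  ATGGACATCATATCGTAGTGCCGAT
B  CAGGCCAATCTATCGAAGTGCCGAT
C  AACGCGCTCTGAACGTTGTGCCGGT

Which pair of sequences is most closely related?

A and B

A–B: 7/25 differ, p = 0.280, d = 0.351.
A–C: 10/25 differ, p = 0.400, d = 0.572.
B–C: 12/25 differ, p = 0.480, d = 0.766.
The smallest distance is between A and B.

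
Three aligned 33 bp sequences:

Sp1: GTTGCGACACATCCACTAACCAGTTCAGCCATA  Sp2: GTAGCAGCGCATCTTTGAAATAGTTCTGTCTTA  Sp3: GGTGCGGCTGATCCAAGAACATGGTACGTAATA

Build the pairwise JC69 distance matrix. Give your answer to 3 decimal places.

Sp1–Sp2: 13/33 sites differ → p ≈ 0.393939, d = −0.75 ln(1 − 0.525252) = 0.558728 ≈ 0.559.
Sp1–Sp3: 13/33 sites differ → p ≈ 0.393939, d = −0.75 ln(1 − 0.525252) = 0.558728 ≈ 0.559.
Sp2–Sp3: 16/33 sites differ → p ≈ 0.484848, d = −0.75 ln(1 − 0.646464) = 0.779827 ≈ 0.780.

d(Sp1,Sp2) = 0.559, d(Sp1,Sp3) = 0.559, d(Sp2,Sp3) = 0.780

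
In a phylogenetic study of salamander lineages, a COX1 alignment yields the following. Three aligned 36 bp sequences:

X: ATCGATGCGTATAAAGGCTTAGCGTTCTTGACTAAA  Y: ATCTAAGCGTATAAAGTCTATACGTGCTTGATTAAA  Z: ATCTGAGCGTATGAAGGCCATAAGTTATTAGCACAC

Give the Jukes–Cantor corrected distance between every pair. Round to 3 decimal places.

d(X,Y) = 0.264, d(X,Z) = 0.608, d(Y,Z) = 0.493

X–Y: 8/36 sites differ → p ≈ 0.222222, d = −0.75 ln(1 − 0.296296) = 0.263548 ≈ 0.264.
X–Z: 15/36 sites differ → p ≈ 0.416667, d = −0.75 ln(1 − 0.555556) = 0.608198 ≈ 0.608.
Y–Z: 13/36 sites differ → p ≈ 0.361111, d = −0.75 ln(1 − 0.481481) = 0.492584 ≈ 0.493.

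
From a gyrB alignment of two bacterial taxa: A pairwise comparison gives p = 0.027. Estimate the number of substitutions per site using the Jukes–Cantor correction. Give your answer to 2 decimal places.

0.03

d = −(3/4) ln(1 − 4p/3) = −0.75 ln(1 − 0.036) = −0.75 ln(0.964)
  = −0.75 × (-0.036664) = 0.027498 substitutions/site.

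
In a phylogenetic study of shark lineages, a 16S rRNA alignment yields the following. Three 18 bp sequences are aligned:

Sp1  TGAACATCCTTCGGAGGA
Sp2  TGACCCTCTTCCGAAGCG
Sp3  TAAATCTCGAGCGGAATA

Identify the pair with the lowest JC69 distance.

Sp1 and Sp2

Sp1–Sp2: 7/18 differ, p = 0.389, d = 0.548.
Sp1–Sp3: 8/18 differ, p = 0.444, d = 0.673.
Sp2–Sp3: 10/18 differ, p = 0.556, d = 1.012.
The smallest distance is between Sp1 and Sp2.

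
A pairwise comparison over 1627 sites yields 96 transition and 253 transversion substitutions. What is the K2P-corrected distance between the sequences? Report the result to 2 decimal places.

0.25

P = 96/1627 ≈ 0.059004 and Q = 253/1627 ≈ 0.155501.
Under the Kimura two-parameter model, d = −½ ln(1 − 2P − Q) − ¼ ln(1 − 2Q).
1 − 2P − Q = 0.726491, giving −½ ln(0.726491) = 0.159765.
1 − 2Q = 0.688998, giving −¼ ln(0.688998) = 0.093129.
d = 0.159765 + 0.093129 = 0.252894.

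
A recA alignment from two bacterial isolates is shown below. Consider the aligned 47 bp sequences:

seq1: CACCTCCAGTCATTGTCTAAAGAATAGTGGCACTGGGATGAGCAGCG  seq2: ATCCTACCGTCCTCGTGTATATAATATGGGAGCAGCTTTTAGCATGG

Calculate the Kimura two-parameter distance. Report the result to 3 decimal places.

0.679

Of 47 sites, 2 differences are transitions and 18 are transversions, so P = 2/47 ≈ 0.042553 and Q = 18/47 ≈ 0.382979.
Under the Kimura two-parameter model, d = −½ ln(1 − 2P − Q) − ¼ ln(1 − 2Q).
1 − 2P − Q = 0.531915, giving −½ ln(0.531915) = 0.315636.
1 − 2Q = 0.234042, giving −¼ ln(0.234042) = 0.363064.
d = 0.315636 + 0.363064 = 0.678700.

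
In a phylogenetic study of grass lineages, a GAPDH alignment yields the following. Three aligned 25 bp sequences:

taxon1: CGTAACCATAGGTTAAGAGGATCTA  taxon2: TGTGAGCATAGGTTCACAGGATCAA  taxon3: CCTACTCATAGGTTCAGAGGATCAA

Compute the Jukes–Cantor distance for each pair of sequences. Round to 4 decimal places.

taxon1–taxon2: 6/25 sites differ → p = 0.24, d = −0.75 ln(1 − 0.32) = 0.289247 ≈ 0.2892.
taxon1–taxon3: 5/25 sites differ → p = 0.2, d = −0.75 ln(1 − 0.266667) = 0.232617 ≈ 0.2326.
taxon2–taxon3: 6/25 sites differ → p = 0.24, d = −0.75 ln(1 − 0.32) = 0.289247 ≈ 0.2892.

d(taxon1,taxon2) = 0.2892, d(taxon1,taxon3) = 0.2326, d(taxon2,taxon3) = 0.2892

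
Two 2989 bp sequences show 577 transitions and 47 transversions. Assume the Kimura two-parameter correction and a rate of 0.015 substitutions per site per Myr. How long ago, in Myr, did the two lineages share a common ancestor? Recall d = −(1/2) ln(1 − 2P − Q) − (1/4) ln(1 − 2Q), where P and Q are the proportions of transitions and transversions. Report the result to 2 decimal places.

8.83

P = 577/2989 ≈ 0.193041 and Q = 47/2989 ≈ 0.015724.
Under the Kimura two-parameter model, d = −½ ln(1 − 2P − Q) − ¼ ln(1 − 2Q).
1 − 2P − Q = 0.598194, giving −½ ln(0.598194) = 0.256920.
1 − 2Q = 0.968552, giving −¼ ln(0.968552) = 0.007988.
d = 0.256920 + 0.007988 = 0.264908.
Under a molecular clock d = 2μt, so t = d/(2μ) = 0.264908 / (2 × 0.015) = 8.83 Myr.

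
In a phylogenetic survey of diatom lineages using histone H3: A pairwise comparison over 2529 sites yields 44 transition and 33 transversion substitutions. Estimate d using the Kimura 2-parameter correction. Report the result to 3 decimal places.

0.031

P = 44/2529 ≈ 0.017398 and Q = 33/2529 ≈ 0.013049.
Under the Kimura two-parameter model, d = −½ ln(1 − 2P − Q) − ¼ ln(1 − 2Q).
1 − 2P − Q = 0.952155, giving −½ ln(0.952155) = 0.024514.
1 − 2Q = 0.973902, giving −¼ ln(0.973902) = 0.006611.
d = 0.024514 + 0.006611 = 0.031125.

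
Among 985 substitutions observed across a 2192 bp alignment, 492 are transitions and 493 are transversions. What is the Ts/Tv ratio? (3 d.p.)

0.998

R = 492/493 = 0.997971… ≈ 0.998 (to 3 d.p.).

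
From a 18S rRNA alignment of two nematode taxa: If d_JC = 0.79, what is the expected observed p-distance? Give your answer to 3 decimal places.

0.488

p = (3/4)(1 − e^(−4d/3)) = 0.75 × (1 − e^(-1.053333)) = 0.75 × (1 − 0.348773) = 0.488420.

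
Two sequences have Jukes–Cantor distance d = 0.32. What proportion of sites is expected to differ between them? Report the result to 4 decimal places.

p = (3/4)(1 − e^(−4d/3)) = 0.75 × (1 − e^(-0.426667)) = 0.75 × (1 − 0.652681) = 0.260489.

0.2605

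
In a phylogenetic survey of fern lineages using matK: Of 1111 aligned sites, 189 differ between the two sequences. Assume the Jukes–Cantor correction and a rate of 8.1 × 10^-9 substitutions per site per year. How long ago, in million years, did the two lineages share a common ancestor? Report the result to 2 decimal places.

p = 189/1111 ≈ 0.170117.
d = −(3/4) ln(1 − 4p/3) = −0.75 ln(1 − 0.226823) = −0.75 ln(0.773177)
  = −0.75 × (-0.257247) = 0.192935 substitutions/site.
Under a molecular clock d = 2μt, so t = d/(2μ) = 0.192935 / (2 × 8.1 × 10^-9) = 11.91 million years.

11.91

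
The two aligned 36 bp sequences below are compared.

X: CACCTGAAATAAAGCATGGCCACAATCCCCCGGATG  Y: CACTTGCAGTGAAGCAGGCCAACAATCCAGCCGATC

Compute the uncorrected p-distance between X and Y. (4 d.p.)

The sequences differ at 11 of 36 positions.
p = 11/36 = 0.305555… ≈ 0.3056 (to 4 d.p.).

0.3056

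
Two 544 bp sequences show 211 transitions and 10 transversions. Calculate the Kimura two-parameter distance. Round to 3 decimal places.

0.800

P = 211/544 ≈ 0.387868 and Q = 10/544 ≈ 0.018382.
Under the Kimura two-parameter model, d = −½ ln(1 − 2P − Q) − ¼ ln(1 − 2Q).
1 − 2P − Q = 0.205882, giving −½ ln(0.205882) = 0.790226.
1 − 2Q = 0.963236, giving −¼ ln(0.963236) = 0.009364.
d = 0.790226 + 0.009364 = 0.799590.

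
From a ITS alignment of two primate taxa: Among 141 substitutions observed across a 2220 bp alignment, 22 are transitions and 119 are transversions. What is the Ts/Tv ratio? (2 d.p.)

R = 22/119 = 0.184873… ≈ 0.18 (to 2 d.p.).

0.18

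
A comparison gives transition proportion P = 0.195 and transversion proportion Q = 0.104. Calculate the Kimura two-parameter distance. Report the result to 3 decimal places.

Under the Kimura two-parameter model, d = −½ ln(1 − 2P − Q) − ¼ ln(1 − 2Q).
1 − 2P − Q = 0.506, giving −½ ln(0.506) = 0.340609.
1 − 2Q = 0.792, giving −¼ ln(0.792) = 0.058298.
d = 0.340609 + 0.058298 = 0.398907.

0.399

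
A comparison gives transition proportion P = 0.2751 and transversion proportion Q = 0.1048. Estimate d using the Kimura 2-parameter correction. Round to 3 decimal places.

0.591

Under the Kimura two-parameter model, d = −½ ln(1 − 2P − Q) − ¼ ln(1 − 2Q).
1 − 2P − Q = 0.345, giving −½ ln(0.345) = 0.532105.
1 − 2Q = 0.7904, giving −¼ ln(0.7904) = 0.058804.
d = 0.532105 + 0.058804 = 0.590909.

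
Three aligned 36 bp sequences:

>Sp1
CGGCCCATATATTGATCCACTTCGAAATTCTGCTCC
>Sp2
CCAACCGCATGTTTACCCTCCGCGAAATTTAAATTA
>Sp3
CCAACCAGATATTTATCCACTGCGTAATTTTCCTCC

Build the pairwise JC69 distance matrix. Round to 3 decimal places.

d(Sp1,Sp2) = 0.745, d(Sp1,Sp3) = 0.304, d(Sp2,Sp3) = 0.441

Sp1–Sp2: 17/36 sites differ → p ≈ 0.472222, d = −0.75 ln(1 − 0.629629) = 0.744938 ≈ 0.745.
Sp1–Sp3: 9/36 sites differ → p = 0.25, d = −0.75 ln(1 − 0.333333) = 0.304098 ≈ 0.304.
Sp2–Sp3: 12/36 sites differ → p ≈ 0.333333, d = −0.75 ln(1 − 0.444444) = 0.440839 ≈ 0.441.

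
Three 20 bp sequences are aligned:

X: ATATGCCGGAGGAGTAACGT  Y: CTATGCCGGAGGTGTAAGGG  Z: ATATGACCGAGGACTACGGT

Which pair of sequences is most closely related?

X–Y: 4/20 differ, p = 0.200, d = 0.233.
X–Z: 5/20 differ, p = 0.250, d = 0.304.
Y–Z: 7/20 differ, p = 0.350, d = 0.471.
The smallest distance is between X and Y.

X and Y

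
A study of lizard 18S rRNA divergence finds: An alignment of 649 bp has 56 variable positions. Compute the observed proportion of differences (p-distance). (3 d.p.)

p = 56/649 = 0.086286… ≈ 0.086 (to 3 d.p.).

0.086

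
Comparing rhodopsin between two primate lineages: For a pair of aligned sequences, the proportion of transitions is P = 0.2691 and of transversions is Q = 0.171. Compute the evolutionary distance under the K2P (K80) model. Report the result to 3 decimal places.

0.722

Under the Kimura two-parameter model, d = −½ ln(1 − 2P − Q) − ¼ ln(1 − 2Q).
1 − 2P − Q = 0.2908, giving −½ ln(0.2908) = 0.617560.
1 − 2Q = 0.658, giving −¼ ln(0.658) = 0.104638.
d = 0.617560 + 0.104638 = 0.722198.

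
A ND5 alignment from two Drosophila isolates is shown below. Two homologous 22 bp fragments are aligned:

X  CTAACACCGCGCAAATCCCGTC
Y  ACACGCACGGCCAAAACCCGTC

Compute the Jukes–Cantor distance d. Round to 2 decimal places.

The sequences differ at 9 of 22 sites (1, 2, 4, 5, 6, 7, 10, 11, 16), so p = 9/22 ≈ 0.409091.
d = −(3/4) ln(1 − 4p/3) = −0.75 ln(1 − 0.545455) = −0.75 ln(0.454545)
  = −0.75 × (-0.788458) = 0.591344 substitutions/site.

0.59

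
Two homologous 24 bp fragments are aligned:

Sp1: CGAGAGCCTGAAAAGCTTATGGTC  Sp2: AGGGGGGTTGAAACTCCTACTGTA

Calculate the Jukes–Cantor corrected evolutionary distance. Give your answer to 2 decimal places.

0.71

The sequences differ at 11 of 24 sites, so p = 11/24 ≈ 0.458333.
d = −(3/4) ln(1 − 4p/3) = −0.75 ln(1 − 0.611111) = −0.75 ln(0.388889)
  = −0.75 × (-0.944461) = 0.708346 substitutions/site.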